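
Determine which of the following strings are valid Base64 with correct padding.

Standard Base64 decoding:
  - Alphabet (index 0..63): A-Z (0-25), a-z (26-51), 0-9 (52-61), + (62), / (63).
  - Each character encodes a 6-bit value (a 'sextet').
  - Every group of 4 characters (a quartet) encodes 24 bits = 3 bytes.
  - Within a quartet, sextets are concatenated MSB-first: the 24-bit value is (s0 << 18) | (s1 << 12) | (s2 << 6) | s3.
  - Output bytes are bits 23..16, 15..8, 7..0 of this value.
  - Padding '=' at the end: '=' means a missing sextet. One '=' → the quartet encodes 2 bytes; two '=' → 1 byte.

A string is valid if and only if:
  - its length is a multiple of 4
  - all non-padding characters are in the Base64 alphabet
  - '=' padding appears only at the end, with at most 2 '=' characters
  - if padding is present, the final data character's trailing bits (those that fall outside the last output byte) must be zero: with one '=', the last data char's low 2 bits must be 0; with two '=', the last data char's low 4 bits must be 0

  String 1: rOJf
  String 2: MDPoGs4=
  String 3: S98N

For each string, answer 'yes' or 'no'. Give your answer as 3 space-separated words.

String 1: 'rOJf' → valid
String 2: 'MDPoGs4=' → valid
String 3: 'S98N' → valid

Answer: yes yes yes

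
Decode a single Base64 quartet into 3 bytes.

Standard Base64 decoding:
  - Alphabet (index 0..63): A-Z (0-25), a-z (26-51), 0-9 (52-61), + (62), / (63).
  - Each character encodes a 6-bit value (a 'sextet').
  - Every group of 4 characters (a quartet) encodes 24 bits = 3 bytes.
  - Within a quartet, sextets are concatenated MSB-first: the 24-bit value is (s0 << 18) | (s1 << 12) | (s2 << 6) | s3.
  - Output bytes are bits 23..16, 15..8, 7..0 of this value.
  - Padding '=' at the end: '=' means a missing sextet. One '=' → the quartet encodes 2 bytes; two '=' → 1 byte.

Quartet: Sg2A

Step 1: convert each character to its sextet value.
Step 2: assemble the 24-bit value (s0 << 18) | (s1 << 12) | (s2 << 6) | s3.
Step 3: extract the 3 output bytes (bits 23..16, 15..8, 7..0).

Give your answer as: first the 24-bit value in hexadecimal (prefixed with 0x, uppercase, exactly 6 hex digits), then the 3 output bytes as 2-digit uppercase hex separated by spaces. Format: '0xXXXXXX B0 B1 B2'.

Sextets: S=18, g=32, 2=54, A=0
24-bit: (18<<18) | (32<<12) | (54<<6) | 0
      = 0x480000 | 0x020000 | 0x000D80 | 0x000000
      = 0x4A0D80
Bytes: (v>>16)&0xFF=4A, (v>>8)&0xFF=0D, v&0xFF=80

Answer: 0x4A0D80 4A 0D 80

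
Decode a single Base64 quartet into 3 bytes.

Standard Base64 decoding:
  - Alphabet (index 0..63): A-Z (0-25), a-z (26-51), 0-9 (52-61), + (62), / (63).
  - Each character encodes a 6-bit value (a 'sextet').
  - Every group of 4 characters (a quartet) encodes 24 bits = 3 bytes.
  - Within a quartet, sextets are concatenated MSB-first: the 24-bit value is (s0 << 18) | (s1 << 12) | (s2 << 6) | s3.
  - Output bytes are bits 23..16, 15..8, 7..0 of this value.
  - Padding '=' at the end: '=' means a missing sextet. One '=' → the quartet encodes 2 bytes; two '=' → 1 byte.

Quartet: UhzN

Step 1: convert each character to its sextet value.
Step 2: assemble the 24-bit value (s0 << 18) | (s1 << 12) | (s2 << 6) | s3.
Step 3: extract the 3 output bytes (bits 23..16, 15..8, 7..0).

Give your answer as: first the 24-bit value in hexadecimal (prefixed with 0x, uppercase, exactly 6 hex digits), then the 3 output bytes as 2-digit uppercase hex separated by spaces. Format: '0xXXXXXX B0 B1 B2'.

Sextets: U=20, h=33, z=51, N=13
24-bit: (20<<18) | (33<<12) | (51<<6) | 13
      = 0x500000 | 0x021000 | 0x000CC0 | 0x00000D
      = 0x521CCD
Bytes: (v>>16)&0xFF=52, (v>>8)&0xFF=1C, v&0xFF=CD

Answer: 0x521CCD 52 1C CD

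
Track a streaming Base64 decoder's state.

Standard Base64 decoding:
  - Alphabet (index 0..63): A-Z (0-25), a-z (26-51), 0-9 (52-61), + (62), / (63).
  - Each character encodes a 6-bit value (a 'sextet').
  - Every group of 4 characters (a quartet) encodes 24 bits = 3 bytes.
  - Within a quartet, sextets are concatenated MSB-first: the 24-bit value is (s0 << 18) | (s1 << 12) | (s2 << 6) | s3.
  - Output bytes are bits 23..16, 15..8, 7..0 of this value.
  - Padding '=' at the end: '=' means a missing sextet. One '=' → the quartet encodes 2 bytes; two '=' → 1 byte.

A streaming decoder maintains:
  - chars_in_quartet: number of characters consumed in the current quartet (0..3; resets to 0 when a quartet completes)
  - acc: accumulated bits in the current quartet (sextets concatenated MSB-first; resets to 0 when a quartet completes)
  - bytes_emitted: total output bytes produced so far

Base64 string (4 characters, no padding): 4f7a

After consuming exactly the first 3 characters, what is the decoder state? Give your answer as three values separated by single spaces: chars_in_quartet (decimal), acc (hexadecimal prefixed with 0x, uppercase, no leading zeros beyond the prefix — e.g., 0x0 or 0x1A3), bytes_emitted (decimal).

After char 0 ('4'=56): chars_in_quartet=1 acc=0x38 bytes_emitted=0
After char 1 ('f'=31): chars_in_quartet=2 acc=0xE1F bytes_emitted=0
After char 2 ('7'=59): chars_in_quartet=3 acc=0x387FB bytes_emitted=0

Answer: 3 0x387FB 0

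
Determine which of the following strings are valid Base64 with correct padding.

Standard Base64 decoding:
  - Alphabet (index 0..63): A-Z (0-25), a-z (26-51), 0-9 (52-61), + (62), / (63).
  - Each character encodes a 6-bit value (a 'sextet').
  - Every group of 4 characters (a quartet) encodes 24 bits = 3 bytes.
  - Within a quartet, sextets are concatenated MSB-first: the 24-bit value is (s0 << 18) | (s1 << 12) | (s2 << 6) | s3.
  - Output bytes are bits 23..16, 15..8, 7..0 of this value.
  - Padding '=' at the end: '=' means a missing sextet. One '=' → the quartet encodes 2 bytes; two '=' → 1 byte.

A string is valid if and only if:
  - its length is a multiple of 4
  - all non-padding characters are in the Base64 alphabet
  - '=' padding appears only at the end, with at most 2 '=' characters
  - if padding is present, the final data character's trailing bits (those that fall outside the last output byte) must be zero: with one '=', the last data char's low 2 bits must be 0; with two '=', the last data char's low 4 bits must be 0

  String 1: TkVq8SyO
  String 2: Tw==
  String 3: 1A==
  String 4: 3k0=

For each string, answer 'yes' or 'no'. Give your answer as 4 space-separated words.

Answer: yes yes yes yes

Derivation:
String 1: 'TkVq8SyO' → valid
String 2: 'Tw==' → valid
String 3: '1A==' → valid
String 4: '3k0=' → valid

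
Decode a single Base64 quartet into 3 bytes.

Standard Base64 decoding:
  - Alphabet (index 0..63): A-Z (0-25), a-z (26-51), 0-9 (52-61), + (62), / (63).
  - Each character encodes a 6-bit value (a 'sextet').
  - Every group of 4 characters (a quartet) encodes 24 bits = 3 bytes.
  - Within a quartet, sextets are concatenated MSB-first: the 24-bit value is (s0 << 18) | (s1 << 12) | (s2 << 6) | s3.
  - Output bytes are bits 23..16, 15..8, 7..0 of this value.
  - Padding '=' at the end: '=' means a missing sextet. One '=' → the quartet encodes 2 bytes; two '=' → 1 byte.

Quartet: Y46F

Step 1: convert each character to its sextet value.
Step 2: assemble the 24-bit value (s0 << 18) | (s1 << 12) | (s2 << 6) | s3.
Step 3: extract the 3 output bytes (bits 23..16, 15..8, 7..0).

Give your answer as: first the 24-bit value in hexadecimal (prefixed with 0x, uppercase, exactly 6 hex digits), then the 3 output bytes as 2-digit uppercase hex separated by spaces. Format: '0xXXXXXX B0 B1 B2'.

Answer: 0x638E85 63 8E 85

Derivation:
Sextets: Y=24, 4=56, 6=58, F=5
24-bit: (24<<18) | (56<<12) | (58<<6) | 5
      = 0x600000 | 0x038000 | 0x000E80 | 0x000005
      = 0x638E85
Bytes: (v>>16)&0xFF=63, (v>>8)&0xFF=8E, v&0xFF=85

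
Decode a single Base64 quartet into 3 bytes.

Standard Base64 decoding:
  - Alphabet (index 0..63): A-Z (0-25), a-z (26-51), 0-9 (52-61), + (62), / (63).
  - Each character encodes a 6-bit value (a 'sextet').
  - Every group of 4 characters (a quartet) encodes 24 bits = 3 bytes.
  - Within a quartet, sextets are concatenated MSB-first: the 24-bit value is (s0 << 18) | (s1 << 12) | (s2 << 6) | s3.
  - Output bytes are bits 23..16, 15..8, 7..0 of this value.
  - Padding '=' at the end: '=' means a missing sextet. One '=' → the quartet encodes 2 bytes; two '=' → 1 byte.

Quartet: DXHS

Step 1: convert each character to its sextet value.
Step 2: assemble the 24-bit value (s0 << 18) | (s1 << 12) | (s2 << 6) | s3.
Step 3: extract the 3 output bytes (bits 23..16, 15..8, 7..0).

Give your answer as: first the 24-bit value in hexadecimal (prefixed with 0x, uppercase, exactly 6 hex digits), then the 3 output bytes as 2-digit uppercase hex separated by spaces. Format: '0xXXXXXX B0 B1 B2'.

Answer: 0x0D71D2 0D 71 D2

Derivation:
Sextets: D=3, X=23, H=7, S=18
24-bit: (3<<18) | (23<<12) | (7<<6) | 18
      = 0x0C0000 | 0x017000 | 0x0001C0 | 0x000012
      = 0x0D71D2
Bytes: (v>>16)&0xFF=0D, (v>>8)&0xFF=71, v&0xFF=D2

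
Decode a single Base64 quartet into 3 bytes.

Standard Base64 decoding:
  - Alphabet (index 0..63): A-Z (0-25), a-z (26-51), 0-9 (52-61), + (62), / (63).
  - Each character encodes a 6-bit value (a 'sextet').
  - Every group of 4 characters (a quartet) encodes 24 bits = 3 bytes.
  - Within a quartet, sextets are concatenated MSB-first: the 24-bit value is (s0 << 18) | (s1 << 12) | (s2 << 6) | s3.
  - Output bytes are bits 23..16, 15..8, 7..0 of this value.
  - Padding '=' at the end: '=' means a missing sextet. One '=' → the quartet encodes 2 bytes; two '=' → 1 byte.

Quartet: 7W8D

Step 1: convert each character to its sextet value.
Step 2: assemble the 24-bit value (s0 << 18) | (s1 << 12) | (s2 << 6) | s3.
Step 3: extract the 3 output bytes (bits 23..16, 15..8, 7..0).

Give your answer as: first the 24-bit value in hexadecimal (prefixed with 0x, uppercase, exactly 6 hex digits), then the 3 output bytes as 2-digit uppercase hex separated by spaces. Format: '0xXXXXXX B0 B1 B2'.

Sextets: 7=59, W=22, 8=60, D=3
24-bit: (59<<18) | (22<<12) | (60<<6) | 3
      = 0xEC0000 | 0x016000 | 0x000F00 | 0x000003
      = 0xED6F03
Bytes: (v>>16)&0xFF=ED, (v>>8)&0xFF=6F, v&0xFF=03

Answer: 0xED6F03 ED 6F 03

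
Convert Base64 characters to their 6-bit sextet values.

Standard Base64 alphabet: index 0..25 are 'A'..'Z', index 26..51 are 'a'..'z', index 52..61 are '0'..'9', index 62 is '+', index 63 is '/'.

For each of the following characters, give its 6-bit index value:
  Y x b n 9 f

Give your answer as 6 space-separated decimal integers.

Answer: 24 49 27 39 61 31

Derivation:
'Y': A..Z range, ord('Y') − ord('A') = 24
'x': a..z range, 26 + ord('x') − ord('a') = 49
'b': a..z range, 26 + ord('b') − ord('a') = 27
'n': a..z range, 26 + ord('n') − ord('a') = 39
'9': 0..9 range, 52 + ord('9') − ord('0') = 61
'f': a..z range, 26 + ord('f') − ord('a') = 31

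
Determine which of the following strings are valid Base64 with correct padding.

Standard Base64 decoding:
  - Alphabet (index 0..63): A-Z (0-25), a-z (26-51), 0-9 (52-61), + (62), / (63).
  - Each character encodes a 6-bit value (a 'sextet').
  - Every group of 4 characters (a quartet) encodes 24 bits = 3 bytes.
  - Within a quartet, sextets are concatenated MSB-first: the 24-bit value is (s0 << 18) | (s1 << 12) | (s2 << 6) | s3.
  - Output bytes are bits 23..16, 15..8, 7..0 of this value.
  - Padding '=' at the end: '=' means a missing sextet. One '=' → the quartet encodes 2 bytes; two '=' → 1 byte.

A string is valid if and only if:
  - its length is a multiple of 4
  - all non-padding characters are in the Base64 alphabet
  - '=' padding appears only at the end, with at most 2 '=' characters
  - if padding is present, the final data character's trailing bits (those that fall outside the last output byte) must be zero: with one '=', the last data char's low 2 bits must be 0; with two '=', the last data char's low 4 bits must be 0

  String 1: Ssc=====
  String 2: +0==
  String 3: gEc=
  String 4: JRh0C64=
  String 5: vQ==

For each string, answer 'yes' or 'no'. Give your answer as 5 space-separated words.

Answer: no no yes yes yes

Derivation:
String 1: 'Ssc=====' → invalid (5 pad chars (max 2))
String 2: '+0==' → invalid (bad trailing bits)
String 3: 'gEc=' → valid
String 4: 'JRh0C64=' → valid
String 5: 'vQ==' → valid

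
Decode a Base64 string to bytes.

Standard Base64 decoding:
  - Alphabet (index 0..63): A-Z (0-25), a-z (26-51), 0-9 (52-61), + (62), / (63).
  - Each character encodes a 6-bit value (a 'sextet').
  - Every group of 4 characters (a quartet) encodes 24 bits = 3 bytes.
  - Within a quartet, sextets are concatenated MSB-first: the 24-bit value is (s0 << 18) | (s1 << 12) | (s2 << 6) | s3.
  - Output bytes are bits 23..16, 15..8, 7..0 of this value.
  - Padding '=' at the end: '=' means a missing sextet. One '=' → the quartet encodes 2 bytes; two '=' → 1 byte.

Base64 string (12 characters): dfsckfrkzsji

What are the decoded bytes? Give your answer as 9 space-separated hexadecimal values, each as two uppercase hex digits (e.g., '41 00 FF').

Answer: 75 FB 1C 91 FA E4 CE C8 E2

Derivation:
After char 0 ('d'=29): chars_in_quartet=1 acc=0x1D bytes_emitted=0
After char 1 ('f'=31): chars_in_quartet=2 acc=0x75F bytes_emitted=0
After char 2 ('s'=44): chars_in_quartet=3 acc=0x1D7EC bytes_emitted=0
After char 3 ('c'=28): chars_in_quartet=4 acc=0x75FB1C -> emit 75 FB 1C, reset; bytes_emitted=3
After char 4 ('k'=36): chars_in_quartet=1 acc=0x24 bytes_emitted=3
After char 5 ('f'=31): chars_in_quartet=2 acc=0x91F bytes_emitted=3
After char 6 ('r'=43): chars_in_quartet=3 acc=0x247EB bytes_emitted=3
After char 7 ('k'=36): chars_in_quartet=4 acc=0x91FAE4 -> emit 91 FA E4, reset; bytes_emitted=6
After char 8 ('z'=51): chars_in_quartet=1 acc=0x33 bytes_emitted=6
After char 9 ('s'=44): chars_in_quartet=2 acc=0xCEC bytes_emitted=6
After char 10 ('j'=35): chars_in_quartet=3 acc=0x33B23 bytes_emitted=6
After char 11 ('i'=34): chars_in_quartet=4 acc=0xCEC8E2 -> emit CE C8 E2, reset; bytes_emitted=9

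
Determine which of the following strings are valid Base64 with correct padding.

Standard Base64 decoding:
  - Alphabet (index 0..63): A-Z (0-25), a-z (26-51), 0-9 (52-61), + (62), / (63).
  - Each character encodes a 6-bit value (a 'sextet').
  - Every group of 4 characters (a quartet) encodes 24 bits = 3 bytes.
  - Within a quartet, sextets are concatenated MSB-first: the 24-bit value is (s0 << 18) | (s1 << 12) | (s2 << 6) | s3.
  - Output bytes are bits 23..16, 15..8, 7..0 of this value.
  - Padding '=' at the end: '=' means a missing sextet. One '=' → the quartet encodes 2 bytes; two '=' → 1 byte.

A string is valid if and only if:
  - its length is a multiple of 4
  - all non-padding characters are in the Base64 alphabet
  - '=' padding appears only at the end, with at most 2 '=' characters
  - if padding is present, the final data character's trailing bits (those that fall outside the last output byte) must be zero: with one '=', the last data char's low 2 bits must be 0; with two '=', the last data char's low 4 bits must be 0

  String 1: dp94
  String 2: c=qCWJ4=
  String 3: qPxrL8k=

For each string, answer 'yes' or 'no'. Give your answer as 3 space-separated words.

String 1: 'dp94' → valid
String 2: 'c=qCWJ4=' → invalid (bad char(s): ['=']; '=' in middle)
String 3: 'qPxrL8k=' → valid

Answer: yes no yes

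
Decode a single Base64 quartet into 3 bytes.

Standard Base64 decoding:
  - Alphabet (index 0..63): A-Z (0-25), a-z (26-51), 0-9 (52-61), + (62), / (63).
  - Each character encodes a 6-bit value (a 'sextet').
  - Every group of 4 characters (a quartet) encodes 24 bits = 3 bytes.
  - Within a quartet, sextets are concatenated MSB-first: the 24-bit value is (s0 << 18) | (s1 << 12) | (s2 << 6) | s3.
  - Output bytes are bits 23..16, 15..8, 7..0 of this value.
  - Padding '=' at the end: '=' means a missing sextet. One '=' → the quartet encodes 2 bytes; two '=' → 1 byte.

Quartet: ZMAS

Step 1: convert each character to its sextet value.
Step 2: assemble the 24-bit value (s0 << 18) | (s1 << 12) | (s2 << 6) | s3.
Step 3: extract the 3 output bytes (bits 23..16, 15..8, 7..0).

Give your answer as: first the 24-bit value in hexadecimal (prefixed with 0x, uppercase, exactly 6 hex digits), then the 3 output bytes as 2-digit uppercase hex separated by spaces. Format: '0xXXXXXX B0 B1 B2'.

Sextets: Z=25, M=12, A=0, S=18
24-bit: (25<<18) | (12<<12) | (0<<6) | 18
      = 0x640000 | 0x00C000 | 0x000000 | 0x000012
      = 0x64C012
Bytes: (v>>16)&0xFF=64, (v>>8)&0xFF=C0, v&0xFF=12

Answer: 0x64C012 64 C0 12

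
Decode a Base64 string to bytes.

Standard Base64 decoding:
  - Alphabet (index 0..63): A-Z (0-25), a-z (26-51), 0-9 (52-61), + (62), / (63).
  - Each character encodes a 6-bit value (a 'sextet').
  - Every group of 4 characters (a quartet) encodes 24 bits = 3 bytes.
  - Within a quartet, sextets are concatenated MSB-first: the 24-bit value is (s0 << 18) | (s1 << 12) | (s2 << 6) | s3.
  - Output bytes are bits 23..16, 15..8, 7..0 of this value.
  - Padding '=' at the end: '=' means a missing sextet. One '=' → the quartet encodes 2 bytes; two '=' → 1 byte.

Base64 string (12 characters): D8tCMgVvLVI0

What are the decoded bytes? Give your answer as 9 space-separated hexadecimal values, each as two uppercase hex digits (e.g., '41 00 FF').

Answer: 0F CB 42 32 05 6F 2D 52 34

Derivation:
After char 0 ('D'=3): chars_in_quartet=1 acc=0x3 bytes_emitted=0
After char 1 ('8'=60): chars_in_quartet=2 acc=0xFC bytes_emitted=0
After char 2 ('t'=45): chars_in_quartet=3 acc=0x3F2D bytes_emitted=0
After char 3 ('C'=2): chars_in_quartet=4 acc=0xFCB42 -> emit 0F CB 42, reset; bytes_emitted=3
After char 4 ('M'=12): chars_in_quartet=1 acc=0xC bytes_emitted=3
After char 5 ('g'=32): chars_in_quartet=2 acc=0x320 bytes_emitted=3
After char 6 ('V'=21): chars_in_quartet=3 acc=0xC815 bytes_emitted=3
After char 7 ('v'=47): chars_in_quartet=4 acc=0x32056F -> emit 32 05 6F, reset; bytes_emitted=6
After char 8 ('L'=11): chars_in_quartet=1 acc=0xB bytes_emitted=6
After char 9 ('V'=21): chars_in_quartet=2 acc=0x2D5 bytes_emitted=6
After char 10 ('I'=8): chars_in_quartet=3 acc=0xB548 bytes_emitted=6
After char 11 ('0'=52): chars_in_quartet=4 acc=0x2D5234 -> emit 2D 52 34, reset; bytes_emitted=9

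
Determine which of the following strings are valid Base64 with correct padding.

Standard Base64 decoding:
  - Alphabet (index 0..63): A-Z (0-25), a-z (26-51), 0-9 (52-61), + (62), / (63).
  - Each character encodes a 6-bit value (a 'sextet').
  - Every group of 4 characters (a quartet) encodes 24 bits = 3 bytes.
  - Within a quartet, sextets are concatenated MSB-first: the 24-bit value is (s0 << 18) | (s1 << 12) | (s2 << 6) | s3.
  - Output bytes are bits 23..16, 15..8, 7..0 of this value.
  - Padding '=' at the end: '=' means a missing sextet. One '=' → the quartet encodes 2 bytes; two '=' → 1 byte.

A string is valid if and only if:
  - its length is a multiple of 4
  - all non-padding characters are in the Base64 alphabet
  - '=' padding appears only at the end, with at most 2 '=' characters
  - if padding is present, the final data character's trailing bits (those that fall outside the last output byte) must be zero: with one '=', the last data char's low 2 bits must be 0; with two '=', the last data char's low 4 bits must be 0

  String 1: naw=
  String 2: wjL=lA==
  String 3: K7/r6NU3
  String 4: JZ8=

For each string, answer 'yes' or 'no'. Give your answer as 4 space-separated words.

Answer: yes no yes yes

Derivation:
String 1: 'naw=' → valid
String 2: 'wjL=lA==' → invalid (bad char(s): ['=']; '=' in middle)
String 3: 'K7/r6NU3' → valid
String 4: 'JZ8=' → valid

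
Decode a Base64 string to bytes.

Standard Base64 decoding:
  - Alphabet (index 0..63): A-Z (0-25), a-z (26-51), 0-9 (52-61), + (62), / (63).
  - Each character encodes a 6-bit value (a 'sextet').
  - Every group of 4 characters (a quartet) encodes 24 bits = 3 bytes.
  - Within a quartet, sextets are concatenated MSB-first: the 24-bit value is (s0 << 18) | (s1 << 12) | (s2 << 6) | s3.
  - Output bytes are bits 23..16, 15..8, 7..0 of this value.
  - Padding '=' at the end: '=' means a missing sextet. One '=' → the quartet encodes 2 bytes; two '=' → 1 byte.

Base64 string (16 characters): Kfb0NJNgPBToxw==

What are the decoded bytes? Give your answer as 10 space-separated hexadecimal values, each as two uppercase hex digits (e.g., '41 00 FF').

Answer: 29 F6 F4 34 93 60 3C 14 E8 C7

Derivation:
After char 0 ('K'=10): chars_in_quartet=1 acc=0xA bytes_emitted=0
After char 1 ('f'=31): chars_in_quartet=2 acc=0x29F bytes_emitted=0
After char 2 ('b'=27): chars_in_quartet=3 acc=0xA7DB bytes_emitted=0
After char 3 ('0'=52): chars_in_quartet=4 acc=0x29F6F4 -> emit 29 F6 F4, reset; bytes_emitted=3
After char 4 ('N'=13): chars_in_quartet=1 acc=0xD bytes_emitted=3
After char 5 ('J'=9): chars_in_quartet=2 acc=0x349 bytes_emitted=3
After char 6 ('N'=13): chars_in_quartet=3 acc=0xD24D bytes_emitted=3
After char 7 ('g'=32): chars_in_quartet=4 acc=0x349360 -> emit 34 93 60, reset; bytes_emitted=6
After char 8 ('P'=15): chars_in_quartet=1 acc=0xF bytes_emitted=6
After char 9 ('B'=1): chars_in_quartet=2 acc=0x3C1 bytes_emitted=6
After char 10 ('T'=19): chars_in_quartet=3 acc=0xF053 bytes_emitted=6
After char 11 ('o'=40): chars_in_quartet=4 acc=0x3C14E8 -> emit 3C 14 E8, reset; bytes_emitted=9
After char 12 ('x'=49): chars_in_quartet=1 acc=0x31 bytes_emitted=9
After char 13 ('w'=48): chars_in_quartet=2 acc=0xC70 bytes_emitted=9
Padding '==': partial quartet acc=0xC70 -> emit C7; bytes_emitted=10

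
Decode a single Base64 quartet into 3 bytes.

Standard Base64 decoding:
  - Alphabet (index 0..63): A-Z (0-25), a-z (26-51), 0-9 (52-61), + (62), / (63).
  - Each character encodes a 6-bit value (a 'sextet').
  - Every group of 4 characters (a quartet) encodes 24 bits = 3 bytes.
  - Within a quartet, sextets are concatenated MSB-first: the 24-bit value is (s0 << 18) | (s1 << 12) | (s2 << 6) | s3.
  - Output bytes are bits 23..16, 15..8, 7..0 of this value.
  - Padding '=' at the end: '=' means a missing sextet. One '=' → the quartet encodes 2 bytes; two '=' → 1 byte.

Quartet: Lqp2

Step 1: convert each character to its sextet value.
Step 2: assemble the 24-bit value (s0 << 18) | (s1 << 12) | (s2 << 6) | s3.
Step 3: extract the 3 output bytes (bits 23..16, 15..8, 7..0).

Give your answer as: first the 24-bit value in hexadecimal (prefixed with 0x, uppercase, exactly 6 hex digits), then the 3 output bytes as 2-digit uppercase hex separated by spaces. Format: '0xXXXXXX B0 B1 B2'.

Answer: 0x2EAA76 2E AA 76

Derivation:
Sextets: L=11, q=42, p=41, 2=54
24-bit: (11<<18) | (42<<12) | (41<<6) | 54
      = 0x2C0000 | 0x02A000 | 0x000A40 | 0x000036
      = 0x2EAA76
Bytes: (v>>16)&0xFF=2E, (v>>8)&0xFF=AA, v&0xFF=76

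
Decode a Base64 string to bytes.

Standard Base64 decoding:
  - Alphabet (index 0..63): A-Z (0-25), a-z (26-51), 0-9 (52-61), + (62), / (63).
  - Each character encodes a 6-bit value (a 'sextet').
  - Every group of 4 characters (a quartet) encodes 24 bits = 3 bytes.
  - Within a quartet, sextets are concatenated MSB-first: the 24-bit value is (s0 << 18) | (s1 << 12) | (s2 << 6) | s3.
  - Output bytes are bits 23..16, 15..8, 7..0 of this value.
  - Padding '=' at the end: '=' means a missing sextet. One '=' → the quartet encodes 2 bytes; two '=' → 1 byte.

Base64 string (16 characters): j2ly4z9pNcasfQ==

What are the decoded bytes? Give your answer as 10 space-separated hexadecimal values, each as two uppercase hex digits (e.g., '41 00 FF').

After char 0 ('j'=35): chars_in_quartet=1 acc=0x23 bytes_emitted=0
After char 1 ('2'=54): chars_in_quartet=2 acc=0x8F6 bytes_emitted=0
After char 2 ('l'=37): chars_in_quartet=3 acc=0x23DA5 bytes_emitted=0
After char 3 ('y'=50): chars_in_quartet=4 acc=0x8F6972 -> emit 8F 69 72, reset; bytes_emitted=3
After char 4 ('4'=56): chars_in_quartet=1 acc=0x38 bytes_emitted=3
After char 5 ('z'=51): chars_in_quartet=2 acc=0xE33 bytes_emitted=3
After char 6 ('9'=61): chars_in_quartet=3 acc=0x38CFD bytes_emitted=3
After char 7 ('p'=41): chars_in_quartet=4 acc=0xE33F69 -> emit E3 3F 69, reset; bytes_emitted=6
After char 8 ('N'=13): chars_in_quartet=1 acc=0xD bytes_emitted=6
After char 9 ('c'=28): chars_in_quartet=2 acc=0x35C bytes_emitted=6
After char 10 ('a'=26): chars_in_quartet=3 acc=0xD71A bytes_emitted=6
After char 11 ('s'=44): chars_in_quartet=4 acc=0x35C6AC -> emit 35 C6 AC, reset; bytes_emitted=9
After char 12 ('f'=31): chars_in_quartet=1 acc=0x1F bytes_emitted=9
After char 13 ('Q'=16): chars_in_quartet=2 acc=0x7D0 bytes_emitted=9
Padding '==': partial quartet acc=0x7D0 -> emit 7D; bytes_emitted=10

Answer: 8F 69 72 E3 3F 69 35 C6 AC 7D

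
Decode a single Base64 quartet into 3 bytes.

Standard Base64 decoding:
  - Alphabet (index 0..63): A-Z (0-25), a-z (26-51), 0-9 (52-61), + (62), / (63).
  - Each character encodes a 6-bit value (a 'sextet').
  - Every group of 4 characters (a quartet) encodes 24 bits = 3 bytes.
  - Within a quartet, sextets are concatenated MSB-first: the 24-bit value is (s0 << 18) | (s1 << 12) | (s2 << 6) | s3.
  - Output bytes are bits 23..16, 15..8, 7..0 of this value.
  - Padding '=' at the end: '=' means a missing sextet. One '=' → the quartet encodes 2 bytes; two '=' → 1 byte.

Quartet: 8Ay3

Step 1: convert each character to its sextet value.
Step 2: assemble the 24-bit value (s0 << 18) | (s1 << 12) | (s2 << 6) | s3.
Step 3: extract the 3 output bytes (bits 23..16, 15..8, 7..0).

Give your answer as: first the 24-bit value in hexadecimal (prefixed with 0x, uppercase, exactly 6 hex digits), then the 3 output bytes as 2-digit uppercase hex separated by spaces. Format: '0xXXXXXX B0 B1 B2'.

Sextets: 8=60, A=0, y=50, 3=55
24-bit: (60<<18) | (0<<12) | (50<<6) | 55
      = 0xF00000 | 0x000000 | 0x000C80 | 0x000037
      = 0xF00CB7
Bytes: (v>>16)&0xFF=F0, (v>>8)&0xFF=0C, v&0xFF=B7

Answer: 0xF00CB7 F0 0C B7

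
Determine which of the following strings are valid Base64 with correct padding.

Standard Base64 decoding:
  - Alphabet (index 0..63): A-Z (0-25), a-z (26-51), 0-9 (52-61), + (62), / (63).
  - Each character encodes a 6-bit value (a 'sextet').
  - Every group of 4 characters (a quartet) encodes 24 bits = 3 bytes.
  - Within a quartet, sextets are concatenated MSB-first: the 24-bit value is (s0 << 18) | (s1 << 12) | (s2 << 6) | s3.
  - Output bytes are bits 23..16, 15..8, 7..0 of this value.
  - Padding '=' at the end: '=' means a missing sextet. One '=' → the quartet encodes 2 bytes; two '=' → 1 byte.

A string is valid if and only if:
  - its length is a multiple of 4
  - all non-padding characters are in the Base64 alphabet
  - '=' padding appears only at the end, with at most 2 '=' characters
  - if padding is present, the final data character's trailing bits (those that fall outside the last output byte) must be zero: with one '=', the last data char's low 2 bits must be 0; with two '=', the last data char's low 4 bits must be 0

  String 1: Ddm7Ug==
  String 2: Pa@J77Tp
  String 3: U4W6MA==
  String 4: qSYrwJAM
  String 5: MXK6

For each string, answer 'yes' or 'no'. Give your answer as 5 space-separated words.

String 1: 'Ddm7Ug==' → valid
String 2: 'Pa@J77Tp' → invalid (bad char(s): ['@'])
String 3: 'U4W6MA==' → valid
String 4: 'qSYrwJAM' → valid
String 5: 'MXK6' → valid

Answer: yes no yes yes yes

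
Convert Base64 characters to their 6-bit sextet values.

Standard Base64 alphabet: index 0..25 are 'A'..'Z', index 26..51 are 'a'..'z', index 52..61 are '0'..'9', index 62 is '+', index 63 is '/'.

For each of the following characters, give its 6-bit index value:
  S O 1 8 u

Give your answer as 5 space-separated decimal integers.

'S': A..Z range, ord('S') − ord('A') = 18
'O': A..Z range, ord('O') − ord('A') = 14
'1': 0..9 range, 52 + ord('1') − ord('0') = 53
'8': 0..9 range, 52 + ord('8') − ord('0') = 60
'u': a..z range, 26 + ord('u') − ord('a') = 46

Answer: 18 14 53 60 46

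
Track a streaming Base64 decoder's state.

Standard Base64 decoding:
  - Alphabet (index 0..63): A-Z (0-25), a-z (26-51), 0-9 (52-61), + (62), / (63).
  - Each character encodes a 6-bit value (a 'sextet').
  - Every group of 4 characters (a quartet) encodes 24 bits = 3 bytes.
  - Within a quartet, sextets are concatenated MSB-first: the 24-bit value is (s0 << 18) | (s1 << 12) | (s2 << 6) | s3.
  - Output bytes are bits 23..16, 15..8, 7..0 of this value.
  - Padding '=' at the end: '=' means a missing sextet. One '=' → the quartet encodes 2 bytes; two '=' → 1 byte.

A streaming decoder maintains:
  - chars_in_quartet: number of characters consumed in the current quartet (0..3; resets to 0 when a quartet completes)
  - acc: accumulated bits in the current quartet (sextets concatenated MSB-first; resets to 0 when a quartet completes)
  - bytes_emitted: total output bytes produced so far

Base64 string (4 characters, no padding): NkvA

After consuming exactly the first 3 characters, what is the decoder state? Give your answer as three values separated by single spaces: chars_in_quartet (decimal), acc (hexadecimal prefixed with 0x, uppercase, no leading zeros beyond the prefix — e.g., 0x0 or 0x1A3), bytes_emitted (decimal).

Answer: 3 0xD92F 0

Derivation:
After char 0 ('N'=13): chars_in_quartet=1 acc=0xD bytes_emitted=0
After char 1 ('k'=36): chars_in_quartet=2 acc=0x364 bytes_emitted=0
After char 2 ('v'=47): chars_in_quartet=3 acc=0xD92F bytes_emitted=0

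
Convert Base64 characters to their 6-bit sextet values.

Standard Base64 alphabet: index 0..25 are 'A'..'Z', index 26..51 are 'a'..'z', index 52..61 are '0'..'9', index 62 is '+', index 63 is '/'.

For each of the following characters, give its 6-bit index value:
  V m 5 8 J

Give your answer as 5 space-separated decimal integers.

Answer: 21 38 57 60 9

Derivation:
'V': A..Z range, ord('V') − ord('A') = 21
'm': a..z range, 26 + ord('m') − ord('a') = 38
'5': 0..9 range, 52 + ord('5') − ord('0') = 57
'8': 0..9 range, 52 + ord('8') − ord('0') = 60
'J': A..Z range, ord('J') − ord('A') = 9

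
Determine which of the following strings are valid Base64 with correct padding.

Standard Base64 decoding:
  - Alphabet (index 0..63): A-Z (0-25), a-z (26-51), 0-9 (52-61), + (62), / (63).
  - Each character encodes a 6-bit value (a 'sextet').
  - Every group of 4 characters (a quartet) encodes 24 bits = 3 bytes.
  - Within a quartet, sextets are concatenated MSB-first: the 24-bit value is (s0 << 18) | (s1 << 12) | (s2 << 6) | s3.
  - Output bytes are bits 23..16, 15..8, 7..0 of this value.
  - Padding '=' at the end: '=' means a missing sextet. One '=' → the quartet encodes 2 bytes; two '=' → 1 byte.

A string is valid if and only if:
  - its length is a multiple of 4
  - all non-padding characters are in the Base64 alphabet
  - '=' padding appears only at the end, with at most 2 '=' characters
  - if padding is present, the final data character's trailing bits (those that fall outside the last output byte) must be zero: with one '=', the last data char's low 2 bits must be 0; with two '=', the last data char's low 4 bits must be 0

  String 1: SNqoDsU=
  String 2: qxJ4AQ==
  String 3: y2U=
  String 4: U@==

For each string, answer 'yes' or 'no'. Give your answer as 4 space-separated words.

String 1: 'SNqoDsU=' → valid
String 2: 'qxJ4AQ==' → valid
String 3: 'y2U=' → valid
String 4: 'U@==' → invalid (bad char(s): ['@'])

Answer: yes yes yes no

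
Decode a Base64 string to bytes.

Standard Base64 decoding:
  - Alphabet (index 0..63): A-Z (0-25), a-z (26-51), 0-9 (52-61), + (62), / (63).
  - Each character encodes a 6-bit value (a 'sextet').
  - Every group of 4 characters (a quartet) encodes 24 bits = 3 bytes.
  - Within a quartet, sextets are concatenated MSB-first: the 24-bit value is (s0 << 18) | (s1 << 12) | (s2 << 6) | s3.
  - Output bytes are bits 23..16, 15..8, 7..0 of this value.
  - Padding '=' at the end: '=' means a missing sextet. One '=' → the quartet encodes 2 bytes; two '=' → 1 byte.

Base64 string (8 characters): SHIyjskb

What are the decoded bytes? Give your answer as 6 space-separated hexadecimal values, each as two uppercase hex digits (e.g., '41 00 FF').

Answer: 48 72 32 8E C9 1B

Derivation:
After char 0 ('S'=18): chars_in_quartet=1 acc=0x12 bytes_emitted=0
After char 1 ('H'=7): chars_in_quartet=2 acc=0x487 bytes_emitted=0
After char 2 ('I'=8): chars_in_quartet=3 acc=0x121C8 bytes_emitted=0
After char 3 ('y'=50): chars_in_quartet=4 acc=0x487232 -> emit 48 72 32, reset; bytes_emitted=3
After char 4 ('j'=35): chars_in_quartet=1 acc=0x23 bytes_emitted=3
After char 5 ('s'=44): chars_in_quartet=2 acc=0x8EC bytes_emitted=3
After char 6 ('k'=36): chars_in_quartet=3 acc=0x23B24 bytes_emitted=3
After char 7 ('b'=27): chars_in_quartet=4 acc=0x8EC91B -> emit 8E C9 1B, reset; bytes_emitted=6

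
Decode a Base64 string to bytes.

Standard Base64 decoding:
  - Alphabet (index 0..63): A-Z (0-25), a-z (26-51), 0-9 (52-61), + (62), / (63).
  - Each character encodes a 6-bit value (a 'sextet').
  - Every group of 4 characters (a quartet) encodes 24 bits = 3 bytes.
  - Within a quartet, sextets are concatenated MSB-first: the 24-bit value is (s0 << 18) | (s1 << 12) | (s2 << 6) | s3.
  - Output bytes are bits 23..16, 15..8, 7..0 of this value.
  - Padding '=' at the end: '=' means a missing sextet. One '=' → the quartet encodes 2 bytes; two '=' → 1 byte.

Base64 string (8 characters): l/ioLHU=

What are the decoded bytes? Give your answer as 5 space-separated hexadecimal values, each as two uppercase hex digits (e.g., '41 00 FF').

Answer: 97 F8 A8 2C 75

Derivation:
After char 0 ('l'=37): chars_in_quartet=1 acc=0x25 bytes_emitted=0
After char 1 ('/'=63): chars_in_quartet=2 acc=0x97F bytes_emitted=0
After char 2 ('i'=34): chars_in_quartet=3 acc=0x25FE2 bytes_emitted=0
After char 3 ('o'=40): chars_in_quartet=4 acc=0x97F8A8 -> emit 97 F8 A8, reset; bytes_emitted=3
After char 4 ('L'=11): chars_in_quartet=1 acc=0xB bytes_emitted=3
After char 5 ('H'=7): chars_in_quartet=2 acc=0x2C7 bytes_emitted=3
After char 6 ('U'=20): chars_in_quartet=3 acc=0xB1D4 bytes_emitted=3
Padding '=': partial quartet acc=0xB1D4 -> emit 2C 75; bytes_emitted=5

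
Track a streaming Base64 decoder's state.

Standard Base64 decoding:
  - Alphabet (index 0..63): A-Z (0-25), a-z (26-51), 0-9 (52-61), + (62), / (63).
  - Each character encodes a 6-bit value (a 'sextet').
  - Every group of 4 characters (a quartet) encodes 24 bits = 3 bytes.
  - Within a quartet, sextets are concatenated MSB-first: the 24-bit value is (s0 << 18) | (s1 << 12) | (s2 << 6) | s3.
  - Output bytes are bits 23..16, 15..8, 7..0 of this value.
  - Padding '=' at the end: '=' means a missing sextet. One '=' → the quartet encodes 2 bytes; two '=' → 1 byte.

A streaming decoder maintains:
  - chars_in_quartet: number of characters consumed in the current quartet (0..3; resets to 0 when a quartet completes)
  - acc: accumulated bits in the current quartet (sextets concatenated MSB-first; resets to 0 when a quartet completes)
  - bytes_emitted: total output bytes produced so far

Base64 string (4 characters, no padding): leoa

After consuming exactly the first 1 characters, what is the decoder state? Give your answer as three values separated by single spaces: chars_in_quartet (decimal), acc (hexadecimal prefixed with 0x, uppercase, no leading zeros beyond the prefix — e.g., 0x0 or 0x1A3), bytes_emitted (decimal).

Answer: 1 0x25 0

Derivation:
After char 0 ('l'=37): chars_in_quartet=1 acc=0x25 bytes_emitted=0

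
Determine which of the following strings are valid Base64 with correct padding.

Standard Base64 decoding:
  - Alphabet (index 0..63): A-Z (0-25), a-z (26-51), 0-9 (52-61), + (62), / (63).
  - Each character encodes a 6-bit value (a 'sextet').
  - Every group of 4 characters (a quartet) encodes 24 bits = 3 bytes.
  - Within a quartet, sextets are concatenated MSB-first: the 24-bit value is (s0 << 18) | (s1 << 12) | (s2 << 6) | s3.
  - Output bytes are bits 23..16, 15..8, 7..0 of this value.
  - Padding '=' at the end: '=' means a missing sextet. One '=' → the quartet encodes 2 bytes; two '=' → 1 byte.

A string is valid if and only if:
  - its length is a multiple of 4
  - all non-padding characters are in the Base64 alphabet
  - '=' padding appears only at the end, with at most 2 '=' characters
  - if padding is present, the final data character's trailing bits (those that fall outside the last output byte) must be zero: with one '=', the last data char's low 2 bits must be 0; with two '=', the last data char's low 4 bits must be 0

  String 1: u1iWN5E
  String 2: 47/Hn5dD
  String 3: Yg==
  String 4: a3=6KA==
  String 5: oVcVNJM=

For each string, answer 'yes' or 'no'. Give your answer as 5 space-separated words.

Answer: no yes yes no yes

Derivation:
String 1: 'u1iWN5E' → invalid (len=7 not mult of 4)
String 2: '47/Hn5dD' → valid
String 3: 'Yg==' → valid
String 4: 'a3=6KA==' → invalid (bad char(s): ['=']; '=' in middle)
String 5: 'oVcVNJM=' → valid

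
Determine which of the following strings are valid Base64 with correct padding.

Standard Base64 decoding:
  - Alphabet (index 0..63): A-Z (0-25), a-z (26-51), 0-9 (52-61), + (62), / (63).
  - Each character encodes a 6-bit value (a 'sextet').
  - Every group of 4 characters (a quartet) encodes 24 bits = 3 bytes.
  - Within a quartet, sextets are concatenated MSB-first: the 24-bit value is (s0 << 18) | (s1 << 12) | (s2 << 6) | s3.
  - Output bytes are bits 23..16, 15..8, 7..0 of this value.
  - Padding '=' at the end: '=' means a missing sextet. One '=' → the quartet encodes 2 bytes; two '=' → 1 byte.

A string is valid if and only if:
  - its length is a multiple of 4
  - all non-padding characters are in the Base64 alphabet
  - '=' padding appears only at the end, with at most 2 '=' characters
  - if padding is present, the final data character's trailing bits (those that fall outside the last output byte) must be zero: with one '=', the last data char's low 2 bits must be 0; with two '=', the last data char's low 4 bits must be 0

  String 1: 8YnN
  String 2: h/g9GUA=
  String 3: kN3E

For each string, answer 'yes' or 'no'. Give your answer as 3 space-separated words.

String 1: '8YnN' → valid
String 2: 'h/g9GUA=' → valid
String 3: 'kN3E' → valid

Answer: yes yes yes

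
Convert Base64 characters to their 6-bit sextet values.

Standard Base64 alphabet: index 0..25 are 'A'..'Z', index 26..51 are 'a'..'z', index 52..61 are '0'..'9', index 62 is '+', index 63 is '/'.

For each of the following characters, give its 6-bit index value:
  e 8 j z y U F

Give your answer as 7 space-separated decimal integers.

Answer: 30 60 35 51 50 20 5

Derivation:
'e': a..z range, 26 + ord('e') − ord('a') = 30
'8': 0..9 range, 52 + ord('8') − ord('0') = 60
'j': a..z range, 26 + ord('j') − ord('a') = 35
'z': a..z range, 26 + ord('z') − ord('a') = 51
'y': a..z range, 26 + ord('y') − ord('a') = 50
'U': A..Z range, ord('U') − ord('A') = 20
'F': A..Z range, ord('F') − ord('A') = 5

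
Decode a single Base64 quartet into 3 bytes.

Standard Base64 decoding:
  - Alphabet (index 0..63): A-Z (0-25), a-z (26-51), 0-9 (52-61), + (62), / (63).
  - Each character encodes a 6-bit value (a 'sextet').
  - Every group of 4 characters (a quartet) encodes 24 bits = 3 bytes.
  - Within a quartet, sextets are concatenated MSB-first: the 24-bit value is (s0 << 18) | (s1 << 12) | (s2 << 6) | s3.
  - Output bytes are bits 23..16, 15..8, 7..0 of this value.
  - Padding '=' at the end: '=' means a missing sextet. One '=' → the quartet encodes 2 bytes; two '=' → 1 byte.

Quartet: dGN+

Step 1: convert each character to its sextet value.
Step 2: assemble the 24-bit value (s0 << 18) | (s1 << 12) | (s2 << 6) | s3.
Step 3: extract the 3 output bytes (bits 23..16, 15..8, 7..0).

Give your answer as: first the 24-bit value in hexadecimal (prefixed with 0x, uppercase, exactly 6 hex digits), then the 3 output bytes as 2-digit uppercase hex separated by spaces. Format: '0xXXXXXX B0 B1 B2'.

Answer: 0x74637E 74 63 7E

Derivation:
Sextets: d=29, G=6, N=13, +=62
24-bit: (29<<18) | (6<<12) | (13<<6) | 62
      = 0x740000 | 0x006000 | 0x000340 | 0x00003E
      = 0x74637E
Bytes: (v>>16)&0xFF=74, (v>>8)&0xFF=63, v&0xFF=7E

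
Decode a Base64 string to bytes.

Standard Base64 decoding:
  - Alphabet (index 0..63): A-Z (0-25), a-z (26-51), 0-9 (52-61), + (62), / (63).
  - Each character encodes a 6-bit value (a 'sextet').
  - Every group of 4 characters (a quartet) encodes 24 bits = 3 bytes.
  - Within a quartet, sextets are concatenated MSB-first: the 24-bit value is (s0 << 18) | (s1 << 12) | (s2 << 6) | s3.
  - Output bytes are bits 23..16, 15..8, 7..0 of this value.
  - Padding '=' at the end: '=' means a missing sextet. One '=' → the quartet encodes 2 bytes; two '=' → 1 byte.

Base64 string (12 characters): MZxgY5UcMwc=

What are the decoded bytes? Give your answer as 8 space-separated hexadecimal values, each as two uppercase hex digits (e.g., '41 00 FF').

After char 0 ('M'=12): chars_in_quartet=1 acc=0xC bytes_emitted=0
After char 1 ('Z'=25): chars_in_quartet=2 acc=0x319 bytes_emitted=0
After char 2 ('x'=49): chars_in_quartet=3 acc=0xC671 bytes_emitted=0
After char 3 ('g'=32): chars_in_quartet=4 acc=0x319C60 -> emit 31 9C 60, reset; bytes_emitted=3
After char 4 ('Y'=24): chars_in_quartet=1 acc=0x18 bytes_emitted=3
After char 5 ('5'=57): chars_in_quartet=2 acc=0x639 bytes_emitted=3
After char 6 ('U'=20): chars_in_quartet=3 acc=0x18E54 bytes_emitted=3
After char 7 ('c'=28): chars_in_quartet=4 acc=0x63951C -> emit 63 95 1C, reset; bytes_emitted=6
After char 8 ('M'=12): chars_in_quartet=1 acc=0xC bytes_emitted=6
After char 9 ('w'=48): chars_in_quartet=2 acc=0x330 bytes_emitted=6
After char 10 ('c'=28): chars_in_quartet=3 acc=0xCC1C bytes_emitted=6
Padding '=': partial quartet acc=0xCC1C -> emit 33 07; bytes_emitted=8

Answer: 31 9C 60 63 95 1C 33 07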